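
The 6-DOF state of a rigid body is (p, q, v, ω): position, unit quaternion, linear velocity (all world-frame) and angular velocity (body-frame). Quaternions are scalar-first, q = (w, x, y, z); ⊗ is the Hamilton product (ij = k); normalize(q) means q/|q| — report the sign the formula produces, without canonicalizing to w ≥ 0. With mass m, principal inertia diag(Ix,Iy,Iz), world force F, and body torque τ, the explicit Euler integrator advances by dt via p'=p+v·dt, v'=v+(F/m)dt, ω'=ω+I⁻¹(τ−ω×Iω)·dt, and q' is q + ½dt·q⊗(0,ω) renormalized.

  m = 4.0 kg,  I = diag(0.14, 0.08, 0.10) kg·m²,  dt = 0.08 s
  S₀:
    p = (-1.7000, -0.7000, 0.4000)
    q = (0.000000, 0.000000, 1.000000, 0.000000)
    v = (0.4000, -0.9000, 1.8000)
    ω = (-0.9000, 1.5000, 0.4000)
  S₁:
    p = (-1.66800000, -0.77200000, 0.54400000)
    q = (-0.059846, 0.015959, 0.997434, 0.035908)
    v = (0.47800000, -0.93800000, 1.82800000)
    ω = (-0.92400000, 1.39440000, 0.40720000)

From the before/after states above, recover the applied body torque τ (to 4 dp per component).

τ = (-0.0300, -0.1200, 0.0900)

Δω = ω₁−ω₀ = (-0.02400000, -0.10560000, 0.00720000)
ω₀×(Iω₀) = (0.0120, -0.0144, 0.0810)
applied torque τ = (-0.0300, -0.1200, 0.0900)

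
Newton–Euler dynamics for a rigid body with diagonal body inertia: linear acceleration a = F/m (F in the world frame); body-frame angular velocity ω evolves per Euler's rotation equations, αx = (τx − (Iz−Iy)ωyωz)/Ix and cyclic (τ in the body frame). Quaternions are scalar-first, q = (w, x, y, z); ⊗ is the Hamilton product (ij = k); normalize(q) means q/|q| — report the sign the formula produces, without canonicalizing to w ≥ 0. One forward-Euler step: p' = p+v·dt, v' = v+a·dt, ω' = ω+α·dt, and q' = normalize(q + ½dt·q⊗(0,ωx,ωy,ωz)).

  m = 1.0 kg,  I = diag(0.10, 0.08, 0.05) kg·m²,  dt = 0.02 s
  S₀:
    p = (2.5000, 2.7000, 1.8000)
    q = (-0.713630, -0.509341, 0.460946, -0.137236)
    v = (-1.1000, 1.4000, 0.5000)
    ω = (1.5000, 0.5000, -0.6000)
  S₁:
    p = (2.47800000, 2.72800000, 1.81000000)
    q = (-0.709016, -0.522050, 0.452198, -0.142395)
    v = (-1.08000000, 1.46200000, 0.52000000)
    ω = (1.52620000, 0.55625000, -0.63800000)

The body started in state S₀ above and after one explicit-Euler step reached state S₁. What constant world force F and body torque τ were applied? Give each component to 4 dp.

F = (1.0000, 3.1000, 1.0000)
τ = (0.1400, 0.1800, -0.1100)

ω₁ − ω₀ = (0.02620000, 0.05625000, -0.03800000)
ω₀×(Iω₀) = (0.0090, -0.0450, -0.0150)
I·α + gyro = (0.1400, 0.1800, -0.1100)
velocity change Δv = (0.02000000, 0.06200000, 0.02000000)
applied force F = (1.0000, 3.1000, 1.0000)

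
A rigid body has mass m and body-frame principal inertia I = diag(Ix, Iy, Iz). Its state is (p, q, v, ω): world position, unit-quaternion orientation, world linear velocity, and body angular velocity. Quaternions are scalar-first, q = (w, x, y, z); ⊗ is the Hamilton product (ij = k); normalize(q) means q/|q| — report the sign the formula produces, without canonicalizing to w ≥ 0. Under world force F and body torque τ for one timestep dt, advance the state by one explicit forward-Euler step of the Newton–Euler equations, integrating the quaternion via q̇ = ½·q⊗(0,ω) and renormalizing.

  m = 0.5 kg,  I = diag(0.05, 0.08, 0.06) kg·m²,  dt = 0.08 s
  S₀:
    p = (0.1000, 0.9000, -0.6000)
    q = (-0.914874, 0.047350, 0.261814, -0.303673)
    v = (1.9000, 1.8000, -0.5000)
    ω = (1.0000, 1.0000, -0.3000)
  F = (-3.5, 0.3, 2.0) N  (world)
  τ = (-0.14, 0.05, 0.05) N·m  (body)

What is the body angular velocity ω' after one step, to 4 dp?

(τ − ω×Iω)/I = (-2.9200, 0.5875, 0.3333)
ω' = ω + α·dt = (0.7664, 1.0470, -0.2733)

ω' = (0.7664, 1.0470, -0.2733)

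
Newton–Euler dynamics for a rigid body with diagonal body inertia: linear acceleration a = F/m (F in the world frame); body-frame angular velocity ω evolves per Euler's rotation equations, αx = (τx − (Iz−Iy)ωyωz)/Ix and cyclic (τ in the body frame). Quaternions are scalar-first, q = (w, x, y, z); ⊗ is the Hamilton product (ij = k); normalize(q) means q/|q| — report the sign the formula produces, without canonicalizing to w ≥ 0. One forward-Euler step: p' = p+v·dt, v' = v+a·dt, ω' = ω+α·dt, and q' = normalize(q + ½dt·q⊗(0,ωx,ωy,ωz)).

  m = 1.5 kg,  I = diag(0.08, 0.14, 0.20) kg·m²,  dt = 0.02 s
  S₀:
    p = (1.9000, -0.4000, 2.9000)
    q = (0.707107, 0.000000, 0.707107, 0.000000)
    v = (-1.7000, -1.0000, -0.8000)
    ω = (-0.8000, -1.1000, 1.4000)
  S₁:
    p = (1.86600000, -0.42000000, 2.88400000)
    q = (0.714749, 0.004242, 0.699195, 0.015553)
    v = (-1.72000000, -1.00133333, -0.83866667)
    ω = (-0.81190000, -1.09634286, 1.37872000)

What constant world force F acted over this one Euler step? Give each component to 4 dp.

v₁ − v₀ = (-0.02000000, -0.00133333, -0.03866667)
F = m·Δv/dt = (-1.5000, -0.1000, -2.9000)

F = (-1.5000, -0.1000, -2.9000)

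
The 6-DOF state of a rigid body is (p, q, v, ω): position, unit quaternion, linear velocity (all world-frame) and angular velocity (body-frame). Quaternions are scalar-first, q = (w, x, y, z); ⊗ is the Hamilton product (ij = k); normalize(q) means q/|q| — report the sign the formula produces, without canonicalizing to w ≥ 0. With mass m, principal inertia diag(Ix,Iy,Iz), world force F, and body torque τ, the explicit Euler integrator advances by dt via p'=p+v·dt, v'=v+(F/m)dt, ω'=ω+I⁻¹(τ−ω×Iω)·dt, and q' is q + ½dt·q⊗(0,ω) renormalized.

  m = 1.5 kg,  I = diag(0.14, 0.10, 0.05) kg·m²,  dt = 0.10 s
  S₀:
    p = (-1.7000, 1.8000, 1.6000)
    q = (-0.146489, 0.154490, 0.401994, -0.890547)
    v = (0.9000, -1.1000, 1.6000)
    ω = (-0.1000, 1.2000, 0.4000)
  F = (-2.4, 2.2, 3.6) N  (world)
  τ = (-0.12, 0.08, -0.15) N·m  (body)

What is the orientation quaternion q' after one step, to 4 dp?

q' = (-0.1517, 0.2163, 0.3938, -0.8804)

2q̇ = q⊗(0,ω) = (-0.1107250, 1.2441029, -0.1485281, 0.1669918)
q' = normalize(q + ½dt·q⊗(0,ω)) = (-0.1517, 0.2163, 0.3938, -0.8804)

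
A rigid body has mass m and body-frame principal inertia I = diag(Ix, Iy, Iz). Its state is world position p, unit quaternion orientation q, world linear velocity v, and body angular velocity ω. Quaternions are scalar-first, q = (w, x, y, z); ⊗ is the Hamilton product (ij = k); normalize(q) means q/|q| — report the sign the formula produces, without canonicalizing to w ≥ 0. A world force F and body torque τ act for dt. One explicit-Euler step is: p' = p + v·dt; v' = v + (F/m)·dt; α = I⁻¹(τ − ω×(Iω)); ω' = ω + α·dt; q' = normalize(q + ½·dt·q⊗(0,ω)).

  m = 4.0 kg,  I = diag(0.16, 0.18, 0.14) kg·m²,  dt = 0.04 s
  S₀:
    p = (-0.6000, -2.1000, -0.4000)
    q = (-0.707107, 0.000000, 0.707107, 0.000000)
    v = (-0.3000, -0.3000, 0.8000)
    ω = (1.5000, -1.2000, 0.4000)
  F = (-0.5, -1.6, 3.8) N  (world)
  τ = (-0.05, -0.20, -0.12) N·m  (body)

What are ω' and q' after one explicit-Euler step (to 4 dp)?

ω' = (1.4827, -1.2471, 0.3760)
q' = (-0.6896, -0.0155, 0.7235, -0.0268)

angular accel α = (-0.4325, -1.1778, -0.6000)
new body rate ω' = (1.4827, -1.2471, 0.3760)
Hamilton product q⊗(0,ω) = (0.8485284, -0.7778177, 0.8485284, -1.3435033)
q + ½dt·q⊗(0,ω), renormalized = (-0.6896, -0.0155, 0.7235, -0.0268)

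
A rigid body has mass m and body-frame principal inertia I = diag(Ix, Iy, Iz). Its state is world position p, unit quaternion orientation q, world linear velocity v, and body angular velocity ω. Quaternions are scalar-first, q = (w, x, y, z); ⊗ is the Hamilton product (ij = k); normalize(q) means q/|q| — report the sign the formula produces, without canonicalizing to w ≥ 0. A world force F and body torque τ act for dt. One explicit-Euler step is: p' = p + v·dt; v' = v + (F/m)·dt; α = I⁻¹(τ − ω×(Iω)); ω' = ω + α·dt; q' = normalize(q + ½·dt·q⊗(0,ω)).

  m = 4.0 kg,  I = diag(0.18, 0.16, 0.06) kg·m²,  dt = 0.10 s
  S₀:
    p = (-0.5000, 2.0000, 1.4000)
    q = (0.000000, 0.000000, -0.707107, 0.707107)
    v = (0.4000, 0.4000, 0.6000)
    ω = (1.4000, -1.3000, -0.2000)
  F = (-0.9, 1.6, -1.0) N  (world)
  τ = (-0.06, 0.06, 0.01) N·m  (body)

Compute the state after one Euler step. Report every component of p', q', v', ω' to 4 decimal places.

gyro term ω×Iω = (-0.0260, -0.0336, 0.0364)
α = I⁻¹(τ − ω×Iω) = (-0.1889, 0.5850, -0.4400)
new body rate ω' = (1.3811, -1.2415, -0.2440)
Hamilton product q⊗(0,ω) = (-0.7778177, 1.0606605, 0.9899498, 0.9899498)
updated quaternion q' = (-0.0387, 0.0528, -0.6546, 0.7531)
a = F/m = (-0.2250, 0.4000, -0.2500)
new position p' = (-0.4600, 2.0400, 1.4600)
v' = v + a·dt = (0.3775, 0.4400, 0.5750)

p' = (-0.4600, 2.0400, 1.4600)
q' = (-0.0387, 0.0528, -0.6546, 0.7531)
v' = (0.3775, 0.4400, 0.5750)
ω' = (1.3811, -1.2415, -0.2440)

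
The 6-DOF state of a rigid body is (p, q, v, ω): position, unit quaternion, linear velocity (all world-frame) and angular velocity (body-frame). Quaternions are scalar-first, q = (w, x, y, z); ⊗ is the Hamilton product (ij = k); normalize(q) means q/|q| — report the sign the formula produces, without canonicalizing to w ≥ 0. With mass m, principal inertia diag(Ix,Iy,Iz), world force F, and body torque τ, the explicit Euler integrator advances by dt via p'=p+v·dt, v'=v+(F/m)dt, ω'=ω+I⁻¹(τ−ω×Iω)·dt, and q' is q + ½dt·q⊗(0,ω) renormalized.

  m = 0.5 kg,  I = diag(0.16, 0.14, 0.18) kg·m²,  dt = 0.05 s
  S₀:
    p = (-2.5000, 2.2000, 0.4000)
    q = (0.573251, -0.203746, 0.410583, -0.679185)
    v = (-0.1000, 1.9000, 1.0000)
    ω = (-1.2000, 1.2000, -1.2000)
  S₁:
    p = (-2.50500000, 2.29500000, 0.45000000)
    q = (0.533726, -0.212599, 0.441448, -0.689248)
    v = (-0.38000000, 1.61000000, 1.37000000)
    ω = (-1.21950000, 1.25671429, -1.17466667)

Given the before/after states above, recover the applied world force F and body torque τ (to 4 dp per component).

F = (-2.8000, -2.9000, 3.7000)
τ = (-0.1200, 0.1300, 0.1200)

v₁ − v₀ = (-0.28000000, -0.29000000, 0.37000000)
m·(v₁−v₀)/dt = (-2.8000, -2.9000, 3.7000)
ω₁ − ω₀ = (-0.01950000, 0.05671429, 0.02533333)
precession coupling = (-0.0576, -0.0288, 0.0288)
τ = I·(Δω/dt) + ω₀×(Iω₀) = (-0.1200, 0.1300, 0.1200)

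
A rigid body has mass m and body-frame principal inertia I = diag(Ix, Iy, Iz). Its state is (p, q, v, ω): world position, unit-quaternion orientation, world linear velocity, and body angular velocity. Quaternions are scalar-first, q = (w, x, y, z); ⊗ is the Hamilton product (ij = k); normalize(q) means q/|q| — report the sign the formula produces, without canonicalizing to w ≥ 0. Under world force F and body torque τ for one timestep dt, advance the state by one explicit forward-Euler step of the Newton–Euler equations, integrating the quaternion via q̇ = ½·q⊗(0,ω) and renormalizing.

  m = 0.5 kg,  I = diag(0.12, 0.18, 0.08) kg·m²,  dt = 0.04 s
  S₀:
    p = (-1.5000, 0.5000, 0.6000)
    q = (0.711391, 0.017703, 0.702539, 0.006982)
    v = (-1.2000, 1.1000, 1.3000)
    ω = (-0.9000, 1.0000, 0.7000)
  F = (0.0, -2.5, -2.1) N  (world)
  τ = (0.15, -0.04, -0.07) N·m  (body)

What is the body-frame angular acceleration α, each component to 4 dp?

ω×(Iω) gyroscopic = (-0.0700, -0.0252, -0.0540)
angular accel α = (1.8333, -0.0822, -0.2000)

α = (1.8333, -0.0822, -0.2000)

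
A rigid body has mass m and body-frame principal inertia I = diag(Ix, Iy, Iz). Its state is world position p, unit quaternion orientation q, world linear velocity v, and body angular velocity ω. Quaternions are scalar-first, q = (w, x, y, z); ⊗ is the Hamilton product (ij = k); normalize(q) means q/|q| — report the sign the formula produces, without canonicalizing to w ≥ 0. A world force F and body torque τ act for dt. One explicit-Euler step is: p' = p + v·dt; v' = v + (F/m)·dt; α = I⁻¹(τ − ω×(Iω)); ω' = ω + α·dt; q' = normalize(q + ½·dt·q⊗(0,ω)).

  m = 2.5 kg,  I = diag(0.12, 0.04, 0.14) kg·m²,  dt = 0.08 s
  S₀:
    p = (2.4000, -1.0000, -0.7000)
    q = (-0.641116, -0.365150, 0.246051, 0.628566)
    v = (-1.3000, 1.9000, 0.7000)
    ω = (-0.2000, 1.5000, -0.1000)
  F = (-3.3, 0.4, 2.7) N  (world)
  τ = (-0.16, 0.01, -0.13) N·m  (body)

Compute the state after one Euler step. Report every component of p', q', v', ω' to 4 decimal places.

p' = p + v·dt = (2.2960, -0.8480, -0.6440)
new velocity v' = (-1.4056, 1.9128, 0.7864)
(τ − ω×Iω)/I = (-1.2083, 0.2600, -1.1000)
ω + α·dt = (-0.2967, 1.5208, -0.1880)
2q̇ = q⊗(0,ω) = (-0.3792499, -0.8392309, -1.1239022, -0.4344032)
q' = normalize(q + ½dt·q⊗(0,ω)) = (-0.6551, -0.3980, 0.2007, 0.6101)

p' = (2.2960, -0.8480, -0.6440)
q' = (-0.6551, -0.3980, 0.2007, 0.6101)
v' = (-1.4056, 1.9128, 0.7864)
ω' = (-0.2967, 1.5208, -0.1880)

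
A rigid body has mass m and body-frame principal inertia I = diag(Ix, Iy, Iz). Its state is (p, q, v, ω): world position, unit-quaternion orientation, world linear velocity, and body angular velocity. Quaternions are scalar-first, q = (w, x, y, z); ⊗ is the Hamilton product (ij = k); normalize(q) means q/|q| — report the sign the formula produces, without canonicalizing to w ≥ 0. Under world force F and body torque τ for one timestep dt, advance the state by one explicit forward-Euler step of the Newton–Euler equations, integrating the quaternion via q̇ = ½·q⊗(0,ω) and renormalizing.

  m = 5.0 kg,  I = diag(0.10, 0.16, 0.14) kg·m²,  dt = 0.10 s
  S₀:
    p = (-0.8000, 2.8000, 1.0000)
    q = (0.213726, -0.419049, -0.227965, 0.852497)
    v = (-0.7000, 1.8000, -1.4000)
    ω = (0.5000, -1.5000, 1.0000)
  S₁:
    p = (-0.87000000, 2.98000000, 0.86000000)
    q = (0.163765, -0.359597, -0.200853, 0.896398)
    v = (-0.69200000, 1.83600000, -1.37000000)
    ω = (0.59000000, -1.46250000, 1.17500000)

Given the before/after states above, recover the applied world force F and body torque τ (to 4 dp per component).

Δv = v₁−v₀ = (0.00800000, 0.03600000, 0.03000000)
F = m·Δv/dt = (0.4000, 1.8000, 1.5000)
rate change Δω = (0.09000000, 0.03750000, 0.17500000)
applied torque τ = (0.1200, 0.0400, 0.2000)

F = (0.4000, 1.8000, 1.5000)
τ = (0.1200, 0.0400, 0.2000)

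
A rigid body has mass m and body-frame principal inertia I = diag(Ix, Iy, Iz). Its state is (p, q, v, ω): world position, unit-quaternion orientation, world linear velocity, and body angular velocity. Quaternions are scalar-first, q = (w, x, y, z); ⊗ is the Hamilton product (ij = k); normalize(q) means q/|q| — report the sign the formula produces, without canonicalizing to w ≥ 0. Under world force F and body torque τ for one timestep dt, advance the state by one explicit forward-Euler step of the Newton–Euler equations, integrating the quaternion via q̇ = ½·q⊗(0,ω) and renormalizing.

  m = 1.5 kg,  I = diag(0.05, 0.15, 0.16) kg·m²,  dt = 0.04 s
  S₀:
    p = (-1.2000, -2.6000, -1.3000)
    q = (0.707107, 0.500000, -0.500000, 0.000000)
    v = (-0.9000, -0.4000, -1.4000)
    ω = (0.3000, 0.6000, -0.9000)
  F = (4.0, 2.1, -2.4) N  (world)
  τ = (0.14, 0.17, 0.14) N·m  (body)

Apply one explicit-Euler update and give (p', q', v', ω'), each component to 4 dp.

p' = (-1.2360, -2.6160, -1.3560)
q' = (0.7099, 0.5131, -0.4824, -0.0037)
v' = (-0.7933, -0.3440, -1.4640)
ω' = (0.4163, 0.6374, -0.8695)

a = F/m = (2.6667, 1.4000, -1.6000)
p' = p + v·dt = (-1.2360, -2.6160, -1.3560)
new velocity v' = (-0.7933, -0.3440, -1.4640)
α = I⁻¹(τ − ω×Iω) = (2.9080, 0.9353, 0.7625)
ω' = ω + α·dt = (0.4163, 0.6374, -0.8695)
Hamilton product q⊗(0,ω) = (0.1500000, 0.6621321, 0.8742642, -0.1863963)
q' = normalize(q + ½dt·q⊗(0,ω)) = (0.7099, 0.5131, -0.4824, -0.0037)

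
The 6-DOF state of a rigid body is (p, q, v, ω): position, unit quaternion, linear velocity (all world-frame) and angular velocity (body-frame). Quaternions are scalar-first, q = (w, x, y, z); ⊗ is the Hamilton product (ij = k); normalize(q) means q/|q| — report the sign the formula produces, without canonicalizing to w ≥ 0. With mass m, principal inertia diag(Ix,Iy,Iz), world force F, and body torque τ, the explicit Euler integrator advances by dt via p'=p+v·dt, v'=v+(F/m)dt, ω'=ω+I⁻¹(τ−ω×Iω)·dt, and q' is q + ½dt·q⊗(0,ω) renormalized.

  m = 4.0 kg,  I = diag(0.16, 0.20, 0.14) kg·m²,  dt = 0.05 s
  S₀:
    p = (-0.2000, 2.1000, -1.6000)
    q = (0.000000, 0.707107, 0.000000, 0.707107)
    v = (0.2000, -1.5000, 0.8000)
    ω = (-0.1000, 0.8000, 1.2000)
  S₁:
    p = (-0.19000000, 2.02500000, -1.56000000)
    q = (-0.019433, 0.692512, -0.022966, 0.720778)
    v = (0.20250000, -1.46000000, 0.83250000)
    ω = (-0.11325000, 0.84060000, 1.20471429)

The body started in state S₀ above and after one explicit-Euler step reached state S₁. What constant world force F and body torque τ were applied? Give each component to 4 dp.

F = (0.2000, 3.2000, 2.6000)
τ = (-0.1000, 0.1600, 0.0100)

Δω = ω₁−ω₀ = (-0.01325000, 0.04060000, 0.00471429)
gyro term ω₀×Iω₀ = (-0.0576, -0.0024, -0.0032)
τ = I·(Δω/dt) + ω₀×(Iω₀) = (-0.1000, 0.1600, 0.0100)
v₁ − v₀ = (0.00250000, 0.04000000, 0.03250000)
applied force F = (0.2000, 3.2000, 2.6000)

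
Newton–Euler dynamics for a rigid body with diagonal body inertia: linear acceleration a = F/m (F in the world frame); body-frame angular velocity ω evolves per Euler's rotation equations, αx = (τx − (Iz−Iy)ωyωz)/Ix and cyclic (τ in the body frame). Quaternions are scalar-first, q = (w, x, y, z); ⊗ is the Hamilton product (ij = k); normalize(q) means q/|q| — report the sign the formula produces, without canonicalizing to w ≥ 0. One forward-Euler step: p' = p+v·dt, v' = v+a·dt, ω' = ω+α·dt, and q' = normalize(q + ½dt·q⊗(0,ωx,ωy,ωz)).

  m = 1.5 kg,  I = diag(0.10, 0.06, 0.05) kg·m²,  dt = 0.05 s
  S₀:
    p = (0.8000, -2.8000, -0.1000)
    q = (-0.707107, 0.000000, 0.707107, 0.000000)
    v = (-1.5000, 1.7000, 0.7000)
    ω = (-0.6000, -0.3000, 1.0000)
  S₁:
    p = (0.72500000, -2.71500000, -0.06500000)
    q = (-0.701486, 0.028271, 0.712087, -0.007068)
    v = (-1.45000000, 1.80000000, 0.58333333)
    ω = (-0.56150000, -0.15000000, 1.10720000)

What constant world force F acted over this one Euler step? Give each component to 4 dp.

velocity change Δv = (0.05000000, 0.10000000, -0.11666667)
applied force F = (1.5000, 3.0000, -3.5000)

F = (1.5000, 3.0000, -3.5000)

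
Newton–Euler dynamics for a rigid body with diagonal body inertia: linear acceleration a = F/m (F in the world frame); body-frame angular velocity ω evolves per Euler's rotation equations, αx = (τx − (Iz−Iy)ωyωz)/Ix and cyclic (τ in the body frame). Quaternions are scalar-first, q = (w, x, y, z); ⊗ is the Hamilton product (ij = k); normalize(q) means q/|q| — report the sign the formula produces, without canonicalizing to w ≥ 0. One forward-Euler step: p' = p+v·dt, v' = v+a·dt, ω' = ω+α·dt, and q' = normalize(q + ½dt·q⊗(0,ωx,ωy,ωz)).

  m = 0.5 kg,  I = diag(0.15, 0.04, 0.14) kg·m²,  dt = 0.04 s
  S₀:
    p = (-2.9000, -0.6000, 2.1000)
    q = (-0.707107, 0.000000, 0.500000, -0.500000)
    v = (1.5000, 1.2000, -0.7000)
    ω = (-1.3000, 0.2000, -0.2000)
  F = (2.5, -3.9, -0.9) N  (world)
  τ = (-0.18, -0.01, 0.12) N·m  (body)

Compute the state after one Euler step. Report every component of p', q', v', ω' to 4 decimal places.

p' = (-2.8400, -0.5520, 2.0720)
q' = (-0.7109, 0.0184, 0.5100, -0.4840)
v' = (1.7000, 0.8880, -0.7720)
ω' = (-1.3469, 0.1874, -0.1739)

precession coupling ω×(Iω) = (-0.0040, 0.0026, 0.0286)
(τ − ω×Iω)/I = (-1.1733, -0.3150, 0.6529)
new body rate ω' = (-1.3469, 0.1874, -0.1739)
Hamilton product q⊗(0,ω) = (-0.2000000, 0.9192391, 0.5085786, 0.7914214)
q' = normalize(q + ½dt·q⊗(0,ω)) = (-0.7109, 0.0184, 0.5100, -0.4840)
a = F/m = (5.0000, -7.8000, -1.8000)
p' = p + v·dt = (-2.8400, -0.5520, 2.0720)
v + (F/m)dt = (1.7000, 0.8880, -0.7720)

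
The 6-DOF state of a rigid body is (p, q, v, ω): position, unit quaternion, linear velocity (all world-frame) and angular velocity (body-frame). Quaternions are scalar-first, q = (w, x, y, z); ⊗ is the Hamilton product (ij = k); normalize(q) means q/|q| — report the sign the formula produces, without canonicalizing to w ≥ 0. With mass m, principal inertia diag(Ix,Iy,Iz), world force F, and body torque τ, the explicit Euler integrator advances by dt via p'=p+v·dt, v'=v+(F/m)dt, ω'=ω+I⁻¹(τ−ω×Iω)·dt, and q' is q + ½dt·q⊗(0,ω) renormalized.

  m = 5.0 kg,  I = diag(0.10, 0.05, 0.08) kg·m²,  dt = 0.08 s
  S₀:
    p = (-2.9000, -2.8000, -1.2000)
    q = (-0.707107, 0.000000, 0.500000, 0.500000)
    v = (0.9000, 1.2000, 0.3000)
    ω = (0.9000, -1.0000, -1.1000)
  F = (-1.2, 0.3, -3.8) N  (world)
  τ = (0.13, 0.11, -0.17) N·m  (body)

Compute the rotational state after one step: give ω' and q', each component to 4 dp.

ω' = (0.9776, -0.7923, -1.3150)
q' = (-0.6635, -0.0274, 0.5450, 0.5119)

ω×(Iω) gyroscopic = (0.0330, -0.0198, 0.0450)
α = I⁻¹(τ − ω×Iω) = (0.9700, 2.5960, -2.6875)
ω' = ω + α·dt = (0.9776, -0.7923, -1.3150)
2q̇ = q⊗(0,ω) = (1.0500000, -0.6863963, 1.1571070, 0.3278177)
q' = normalize(q + ½dt·q⊗(0,ω)) = (-0.6635, -0.0274, 0.5450, 0.5119)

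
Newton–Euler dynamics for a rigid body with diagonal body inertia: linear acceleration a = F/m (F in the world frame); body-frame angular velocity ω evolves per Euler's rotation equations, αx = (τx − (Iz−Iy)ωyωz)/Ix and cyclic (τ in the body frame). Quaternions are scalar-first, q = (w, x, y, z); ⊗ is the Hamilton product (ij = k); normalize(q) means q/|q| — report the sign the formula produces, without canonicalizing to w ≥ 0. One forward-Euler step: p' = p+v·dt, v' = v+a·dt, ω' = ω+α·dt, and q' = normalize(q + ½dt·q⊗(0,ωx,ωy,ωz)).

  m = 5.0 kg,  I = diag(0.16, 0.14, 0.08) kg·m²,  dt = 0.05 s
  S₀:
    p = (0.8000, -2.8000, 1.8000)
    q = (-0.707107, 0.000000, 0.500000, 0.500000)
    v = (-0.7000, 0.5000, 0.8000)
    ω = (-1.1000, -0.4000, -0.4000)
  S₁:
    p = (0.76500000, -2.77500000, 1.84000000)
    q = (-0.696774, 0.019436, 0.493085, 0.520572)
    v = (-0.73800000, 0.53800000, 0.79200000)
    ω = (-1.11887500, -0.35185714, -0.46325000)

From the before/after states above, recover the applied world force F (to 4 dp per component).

F = (-3.8000, 3.8000, -0.8000)

v₁ − v₀ = (-0.03800000, 0.03800000, -0.00800000)
F = m·Δv/dt = (-3.8000, 3.8000, -0.8000)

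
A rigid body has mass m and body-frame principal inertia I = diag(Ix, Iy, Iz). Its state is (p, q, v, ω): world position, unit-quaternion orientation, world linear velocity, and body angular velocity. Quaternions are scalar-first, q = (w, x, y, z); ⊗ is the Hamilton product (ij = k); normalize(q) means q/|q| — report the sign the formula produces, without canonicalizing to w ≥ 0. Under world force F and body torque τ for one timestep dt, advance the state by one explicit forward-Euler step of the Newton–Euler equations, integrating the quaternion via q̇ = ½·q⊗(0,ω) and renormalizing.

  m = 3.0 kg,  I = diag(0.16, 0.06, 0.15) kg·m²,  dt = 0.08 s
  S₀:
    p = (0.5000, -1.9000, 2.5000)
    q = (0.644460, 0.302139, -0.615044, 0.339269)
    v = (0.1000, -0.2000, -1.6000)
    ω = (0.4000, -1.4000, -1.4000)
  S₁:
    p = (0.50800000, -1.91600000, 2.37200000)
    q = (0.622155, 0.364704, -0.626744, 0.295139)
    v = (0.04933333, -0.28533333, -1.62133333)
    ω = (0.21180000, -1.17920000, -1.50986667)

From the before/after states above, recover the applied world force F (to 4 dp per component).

F = (-1.9000, -3.2000, -0.8000)

v₁ − v₀ = (-0.05066667, -0.08533333, -0.02133333)
applied force F = (-1.9000, -3.2000, -0.8000)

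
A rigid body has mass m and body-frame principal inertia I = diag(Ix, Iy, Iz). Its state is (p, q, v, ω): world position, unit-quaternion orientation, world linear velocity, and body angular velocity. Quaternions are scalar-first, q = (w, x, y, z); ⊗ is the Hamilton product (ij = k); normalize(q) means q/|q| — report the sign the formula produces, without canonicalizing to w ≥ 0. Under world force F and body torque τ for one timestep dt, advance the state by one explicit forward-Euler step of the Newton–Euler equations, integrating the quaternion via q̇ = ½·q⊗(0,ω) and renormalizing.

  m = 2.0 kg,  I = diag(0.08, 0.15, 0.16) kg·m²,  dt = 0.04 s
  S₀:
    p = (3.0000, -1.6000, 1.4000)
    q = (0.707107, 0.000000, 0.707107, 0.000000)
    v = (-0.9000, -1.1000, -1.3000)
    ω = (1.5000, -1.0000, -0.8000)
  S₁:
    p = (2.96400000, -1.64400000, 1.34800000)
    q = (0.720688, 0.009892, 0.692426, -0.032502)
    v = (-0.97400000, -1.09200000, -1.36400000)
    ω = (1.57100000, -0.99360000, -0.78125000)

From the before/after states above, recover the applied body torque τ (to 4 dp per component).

τ = (0.1500, 0.1200, -0.0300)

Δω = ω₁−ω₀ = (0.07100000, 0.00640000, 0.01875000)
I·α + gyro = (0.1500, 0.1200, -0.0300)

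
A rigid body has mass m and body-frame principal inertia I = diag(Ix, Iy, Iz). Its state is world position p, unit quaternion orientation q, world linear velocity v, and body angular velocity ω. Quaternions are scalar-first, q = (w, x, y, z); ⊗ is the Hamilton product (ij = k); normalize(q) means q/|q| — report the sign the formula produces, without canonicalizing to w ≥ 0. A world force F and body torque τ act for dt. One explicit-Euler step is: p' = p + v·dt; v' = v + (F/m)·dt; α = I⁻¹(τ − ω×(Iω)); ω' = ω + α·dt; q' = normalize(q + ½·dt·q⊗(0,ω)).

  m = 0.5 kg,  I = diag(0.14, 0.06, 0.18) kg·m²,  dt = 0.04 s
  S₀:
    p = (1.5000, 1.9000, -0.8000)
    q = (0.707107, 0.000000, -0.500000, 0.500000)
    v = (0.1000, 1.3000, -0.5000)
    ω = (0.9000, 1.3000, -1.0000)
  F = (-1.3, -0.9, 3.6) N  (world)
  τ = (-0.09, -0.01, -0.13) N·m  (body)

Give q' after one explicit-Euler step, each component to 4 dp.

2q̇ = q⊗(0,ω) = (1.1500000, 0.4863963, 1.3692391, -0.2571070)
q' = normalize(q + ½dt·q⊗(0,ω)) = (0.7296, 0.0097, -0.4723, 0.4945)

q' = (0.7296, 0.0097, -0.4723, 0.4945)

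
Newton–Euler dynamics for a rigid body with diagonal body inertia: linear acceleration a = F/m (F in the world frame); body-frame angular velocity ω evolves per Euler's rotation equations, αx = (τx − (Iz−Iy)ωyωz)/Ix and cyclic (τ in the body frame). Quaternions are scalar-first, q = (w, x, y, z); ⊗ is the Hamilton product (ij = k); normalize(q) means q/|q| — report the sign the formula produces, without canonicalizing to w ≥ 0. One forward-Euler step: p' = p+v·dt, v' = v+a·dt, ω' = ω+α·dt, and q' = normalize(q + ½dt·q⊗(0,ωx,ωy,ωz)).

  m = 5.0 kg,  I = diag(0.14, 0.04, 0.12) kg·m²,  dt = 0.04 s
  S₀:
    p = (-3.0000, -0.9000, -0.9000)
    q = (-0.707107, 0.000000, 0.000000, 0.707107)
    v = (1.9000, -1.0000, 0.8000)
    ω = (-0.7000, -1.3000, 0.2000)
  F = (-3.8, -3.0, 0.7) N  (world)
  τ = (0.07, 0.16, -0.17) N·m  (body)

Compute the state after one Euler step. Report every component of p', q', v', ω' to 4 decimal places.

p' = (-2.9240, -0.9400, -0.8680)
q' = (-0.7096, 0.0283, 0.0085, 0.7040)
v' = (1.8696, -1.0240, 0.8056)
ω' = (-0.6741, -1.1372, 0.1737)

p + v·dt = (-2.9240, -0.9400, -0.8680)
new velocity v' = (1.8696, -1.0240, 0.8056)
precession coupling ω×(Iω) = (-0.0208, -0.0028, -0.0910)
angular accel α = (0.6486, 4.0700, -0.6583)
ω + α·dt = (-0.6741, -1.1372, 0.1737)
2q̇ = q⊗(0,ω) = (-0.1414214, 1.4142140, 0.4242642, -0.1414214)
q' = normalize(q + ½dt·q⊗(0,ω)) = (-0.7096, 0.0283, 0.0085, 0.7040)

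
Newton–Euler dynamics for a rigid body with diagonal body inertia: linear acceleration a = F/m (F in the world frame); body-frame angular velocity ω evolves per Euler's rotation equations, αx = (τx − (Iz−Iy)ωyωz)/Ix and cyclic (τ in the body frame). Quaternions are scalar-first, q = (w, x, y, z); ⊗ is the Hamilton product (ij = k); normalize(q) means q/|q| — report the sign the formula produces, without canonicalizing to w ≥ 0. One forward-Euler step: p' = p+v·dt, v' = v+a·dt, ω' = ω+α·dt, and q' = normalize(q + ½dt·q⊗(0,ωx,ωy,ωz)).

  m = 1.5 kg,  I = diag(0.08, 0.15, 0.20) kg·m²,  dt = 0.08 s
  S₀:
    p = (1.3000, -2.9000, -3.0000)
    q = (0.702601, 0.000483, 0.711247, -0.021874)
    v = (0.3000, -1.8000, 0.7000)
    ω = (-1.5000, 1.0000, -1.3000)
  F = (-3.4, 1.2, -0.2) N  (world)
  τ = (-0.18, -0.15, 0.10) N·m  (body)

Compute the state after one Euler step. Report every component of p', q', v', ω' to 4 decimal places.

a = F/m = (-2.2667, 0.8000, -0.1333)
p + v·dt = (1.3240, -3.0440, -2.9440)
new velocity v' = (0.1187, -1.7360, 0.6893)
α = I⁻¹(τ − ω×Iω) = (-1.4375, 0.5600, 1.0250)
ω' = ω + α·dt = (-1.6150, 1.0448, -1.2180)
q⊗(0,ω) = (-0.7389587, -1.9566486, 0.7360399, 0.1539722)
q' = normalize(q + ½dt·q⊗(0,ω)) = (0.6704, -0.0775, 0.7378, -0.0157)

p' = (1.3240, -3.0440, -2.9440)
q' = (0.6704, -0.0775, 0.7378, -0.0157)
v' = (0.1187, -1.7360, 0.6893)
ω' = (-1.6150, 1.0448, -1.2180)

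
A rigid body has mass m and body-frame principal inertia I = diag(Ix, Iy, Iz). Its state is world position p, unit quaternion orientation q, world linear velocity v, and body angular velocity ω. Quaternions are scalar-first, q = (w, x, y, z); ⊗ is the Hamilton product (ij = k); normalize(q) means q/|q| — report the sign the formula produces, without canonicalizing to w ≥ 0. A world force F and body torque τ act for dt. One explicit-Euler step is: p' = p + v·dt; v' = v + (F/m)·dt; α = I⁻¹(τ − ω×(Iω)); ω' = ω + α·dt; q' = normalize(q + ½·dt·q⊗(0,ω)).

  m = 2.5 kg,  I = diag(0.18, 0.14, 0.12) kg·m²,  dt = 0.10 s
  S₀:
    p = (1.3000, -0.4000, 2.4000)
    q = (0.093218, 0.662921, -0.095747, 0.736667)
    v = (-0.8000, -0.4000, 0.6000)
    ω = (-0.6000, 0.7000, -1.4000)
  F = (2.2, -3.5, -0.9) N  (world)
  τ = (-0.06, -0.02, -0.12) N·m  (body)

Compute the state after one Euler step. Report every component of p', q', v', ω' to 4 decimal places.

p' = (1.2200, -0.4400, 2.4600)
q' = (0.1674, 0.6388, -0.0679, 0.7478)
v' = (-0.7120, -0.5400, 0.5640)
ω' = (-0.6442, 0.6497, -1.5140)

a = F/m = (0.8800, -1.4000, -0.3600)
p + v·dt = (1.2200, -0.4400, 2.4600)
v + (F/m)dt = (-0.7120, -0.5400, 0.5640)
angular accel α = (-0.4422, -0.5029, -1.1400)
ω + α·dt = (-0.6442, 0.6497, -1.5140)
2q̇ = q⊗(0,ω) = (1.4961093, -0.4375519, 0.5513418, 0.2760913)
q + ½dt·q⊗(0,ω), renormalized = (0.1674, 0.6388, -0.0679, 0.7478)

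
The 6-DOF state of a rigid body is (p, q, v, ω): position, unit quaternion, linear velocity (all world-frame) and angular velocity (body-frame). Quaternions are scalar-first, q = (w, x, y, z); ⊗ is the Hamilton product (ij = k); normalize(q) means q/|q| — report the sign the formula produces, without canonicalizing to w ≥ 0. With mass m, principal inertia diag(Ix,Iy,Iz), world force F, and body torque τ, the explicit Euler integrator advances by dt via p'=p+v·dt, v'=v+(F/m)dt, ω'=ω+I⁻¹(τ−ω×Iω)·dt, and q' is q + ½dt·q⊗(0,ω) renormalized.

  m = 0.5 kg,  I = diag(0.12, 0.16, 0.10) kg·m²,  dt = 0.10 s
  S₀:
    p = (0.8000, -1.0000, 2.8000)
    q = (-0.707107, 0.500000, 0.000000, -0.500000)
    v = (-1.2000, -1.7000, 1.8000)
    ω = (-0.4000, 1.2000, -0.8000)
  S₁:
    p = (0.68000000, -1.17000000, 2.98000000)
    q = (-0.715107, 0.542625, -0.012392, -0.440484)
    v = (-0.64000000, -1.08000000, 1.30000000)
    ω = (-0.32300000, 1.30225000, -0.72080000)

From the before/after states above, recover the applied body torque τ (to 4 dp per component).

ω₁ − ω₀ = (0.07700000, 0.10225000, 0.07920000)
I·α + gyro = (0.1500, 0.1700, 0.0600)

τ = (0.1500, 0.1700, 0.0600)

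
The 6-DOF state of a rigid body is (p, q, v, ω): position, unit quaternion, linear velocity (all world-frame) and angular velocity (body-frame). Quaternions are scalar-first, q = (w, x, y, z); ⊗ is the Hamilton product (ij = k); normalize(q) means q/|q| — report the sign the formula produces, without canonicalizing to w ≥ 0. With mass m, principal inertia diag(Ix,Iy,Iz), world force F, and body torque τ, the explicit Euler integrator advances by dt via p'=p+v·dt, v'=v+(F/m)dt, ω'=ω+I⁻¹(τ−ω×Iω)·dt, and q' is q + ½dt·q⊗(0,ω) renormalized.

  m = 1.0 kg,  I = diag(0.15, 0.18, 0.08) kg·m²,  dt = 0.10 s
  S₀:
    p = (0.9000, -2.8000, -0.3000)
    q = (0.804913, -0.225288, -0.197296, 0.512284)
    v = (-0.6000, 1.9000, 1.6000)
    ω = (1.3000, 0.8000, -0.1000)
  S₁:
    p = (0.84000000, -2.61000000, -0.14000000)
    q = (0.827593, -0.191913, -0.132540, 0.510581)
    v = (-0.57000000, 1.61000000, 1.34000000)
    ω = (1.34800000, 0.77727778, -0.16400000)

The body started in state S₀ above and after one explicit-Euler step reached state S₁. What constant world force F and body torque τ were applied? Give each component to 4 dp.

F = (0.3000, -2.9000, -2.6000)
τ = (0.0800, -0.0500, -0.0200)

velocity change Δv = (0.03000000, -0.29000000, -0.26000000)
applied force F = (0.3000, -2.9000, -2.6000)
Δω = ω₁−ω₀ = (0.04800000, -0.02272222, -0.06400000)
I·α + gyro = (0.0800, -0.0500, -0.0200)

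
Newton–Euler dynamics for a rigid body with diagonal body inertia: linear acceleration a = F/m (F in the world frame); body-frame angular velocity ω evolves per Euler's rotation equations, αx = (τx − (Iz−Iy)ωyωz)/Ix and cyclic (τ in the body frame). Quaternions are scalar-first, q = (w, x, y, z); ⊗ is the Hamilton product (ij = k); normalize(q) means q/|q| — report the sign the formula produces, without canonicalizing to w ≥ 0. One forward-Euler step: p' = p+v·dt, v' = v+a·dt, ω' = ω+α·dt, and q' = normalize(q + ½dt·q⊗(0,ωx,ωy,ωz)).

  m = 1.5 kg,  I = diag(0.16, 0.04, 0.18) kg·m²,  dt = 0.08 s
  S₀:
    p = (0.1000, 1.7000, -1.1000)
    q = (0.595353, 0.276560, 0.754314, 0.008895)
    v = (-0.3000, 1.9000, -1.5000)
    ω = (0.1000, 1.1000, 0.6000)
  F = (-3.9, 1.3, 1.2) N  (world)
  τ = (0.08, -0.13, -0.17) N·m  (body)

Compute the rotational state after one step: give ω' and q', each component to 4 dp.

ω' = (0.0938, 0.8424, 0.5303)
q' = (0.5601, 0.2963, 0.7729, 0.0323)

α = I⁻¹(τ − ω×Iω) = (-0.0775, -3.2200, -0.8711)
ω + α·dt = (0.0938, 0.8424, 0.5303)
Hamilton product q⊗(0,ω) = (-0.8627384, 0.5023392, 0.4898418, 0.5859964)
q' = normalize(q + ½dt·q⊗(0,ω)) = (0.5601, 0.2963, 0.7729, 0.0323)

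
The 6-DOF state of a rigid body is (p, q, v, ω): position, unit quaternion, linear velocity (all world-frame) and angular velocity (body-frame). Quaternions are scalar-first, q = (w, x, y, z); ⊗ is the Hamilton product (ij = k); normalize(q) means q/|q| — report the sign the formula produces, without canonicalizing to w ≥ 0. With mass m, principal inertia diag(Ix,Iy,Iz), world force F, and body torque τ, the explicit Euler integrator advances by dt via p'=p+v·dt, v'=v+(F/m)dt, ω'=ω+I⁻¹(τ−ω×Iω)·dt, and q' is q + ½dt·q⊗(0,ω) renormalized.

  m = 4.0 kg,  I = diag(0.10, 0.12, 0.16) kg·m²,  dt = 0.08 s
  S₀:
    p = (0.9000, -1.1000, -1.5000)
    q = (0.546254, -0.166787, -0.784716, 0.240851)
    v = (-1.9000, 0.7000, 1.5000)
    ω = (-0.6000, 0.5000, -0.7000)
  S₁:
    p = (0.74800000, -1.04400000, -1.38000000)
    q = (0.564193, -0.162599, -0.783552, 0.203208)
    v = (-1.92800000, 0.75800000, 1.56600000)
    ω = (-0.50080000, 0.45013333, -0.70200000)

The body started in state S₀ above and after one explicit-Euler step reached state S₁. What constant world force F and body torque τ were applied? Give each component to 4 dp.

rate change Δω = (0.09920000, -0.04986667, -0.00200000)
gyro term ω₀×Iω₀ = (-0.0140, -0.0252, -0.0060)
I·α + gyro = (0.1100, -0.1000, -0.0100)
v₁ − v₀ = (-0.02800000, 0.05800000, 0.06600000)
m·(v₁−v₀)/dt = (-1.4000, 2.9000, 3.3000)

F = (-1.4000, 2.9000, 3.3000)
τ = (0.1100, -0.1000, -0.0100)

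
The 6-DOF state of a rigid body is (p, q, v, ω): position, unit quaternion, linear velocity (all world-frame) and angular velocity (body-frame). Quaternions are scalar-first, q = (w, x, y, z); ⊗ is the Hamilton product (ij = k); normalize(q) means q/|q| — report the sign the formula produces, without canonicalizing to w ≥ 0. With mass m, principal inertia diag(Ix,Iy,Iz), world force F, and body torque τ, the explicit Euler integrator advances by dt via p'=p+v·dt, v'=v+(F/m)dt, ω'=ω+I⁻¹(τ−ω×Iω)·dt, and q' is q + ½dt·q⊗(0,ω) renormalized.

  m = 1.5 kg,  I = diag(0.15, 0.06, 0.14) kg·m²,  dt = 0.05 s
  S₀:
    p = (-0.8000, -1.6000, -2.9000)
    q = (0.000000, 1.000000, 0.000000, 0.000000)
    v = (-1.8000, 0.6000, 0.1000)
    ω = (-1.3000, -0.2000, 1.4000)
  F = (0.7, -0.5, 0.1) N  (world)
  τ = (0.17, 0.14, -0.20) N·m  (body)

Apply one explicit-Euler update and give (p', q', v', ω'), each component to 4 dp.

p' = (-0.8900, -1.5700, -2.8950)
q' = (0.0325, 0.9988, -0.0350, -0.0050)
v' = (-1.7767, 0.5833, 0.1033)
ω' = (-1.2359, -0.0682, 1.3369)

ω×(Iω) gyroscopic = (-0.0224, -0.0182, -0.0234)
(τ − ω×Iω)/I = (1.2827, 2.6367, -1.2614)
new body rate ω' = (-1.2359, -0.0682, 1.3369)
Hamilton product q⊗(0,ω) = (1.3000000, 0.0000000, -1.4000000, -0.2000000)
updated quaternion q' = (0.0325, 0.9988, -0.0350, -0.0050)
new position p' = (-0.8900, -1.5700, -2.8950)
v + (F/m)dt = (-1.7767, 0.5833, 0.1033)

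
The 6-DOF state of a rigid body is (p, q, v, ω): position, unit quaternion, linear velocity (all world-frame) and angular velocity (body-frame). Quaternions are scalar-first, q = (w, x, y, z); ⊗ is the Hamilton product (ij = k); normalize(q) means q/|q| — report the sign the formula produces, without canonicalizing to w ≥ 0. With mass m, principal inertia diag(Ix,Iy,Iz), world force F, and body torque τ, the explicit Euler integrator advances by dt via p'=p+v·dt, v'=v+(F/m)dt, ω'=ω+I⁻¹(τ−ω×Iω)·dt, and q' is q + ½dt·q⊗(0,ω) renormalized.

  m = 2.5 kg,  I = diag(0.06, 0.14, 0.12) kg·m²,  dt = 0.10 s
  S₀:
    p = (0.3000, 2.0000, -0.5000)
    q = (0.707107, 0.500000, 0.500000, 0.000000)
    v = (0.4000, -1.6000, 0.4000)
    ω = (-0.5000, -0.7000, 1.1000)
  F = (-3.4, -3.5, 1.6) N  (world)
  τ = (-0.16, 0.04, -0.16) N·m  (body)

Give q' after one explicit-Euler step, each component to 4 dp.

q' = (0.7353, 0.5086, 0.4467, 0.0338)

2q̇ = q⊗(0,ω) = (0.6000000, 0.1964465, -1.0449749, 0.6778177)
q' = normalize(q + ½dt·q⊗(0,ω)) = (0.7353, 0.5086, 0.4467, 0.0338)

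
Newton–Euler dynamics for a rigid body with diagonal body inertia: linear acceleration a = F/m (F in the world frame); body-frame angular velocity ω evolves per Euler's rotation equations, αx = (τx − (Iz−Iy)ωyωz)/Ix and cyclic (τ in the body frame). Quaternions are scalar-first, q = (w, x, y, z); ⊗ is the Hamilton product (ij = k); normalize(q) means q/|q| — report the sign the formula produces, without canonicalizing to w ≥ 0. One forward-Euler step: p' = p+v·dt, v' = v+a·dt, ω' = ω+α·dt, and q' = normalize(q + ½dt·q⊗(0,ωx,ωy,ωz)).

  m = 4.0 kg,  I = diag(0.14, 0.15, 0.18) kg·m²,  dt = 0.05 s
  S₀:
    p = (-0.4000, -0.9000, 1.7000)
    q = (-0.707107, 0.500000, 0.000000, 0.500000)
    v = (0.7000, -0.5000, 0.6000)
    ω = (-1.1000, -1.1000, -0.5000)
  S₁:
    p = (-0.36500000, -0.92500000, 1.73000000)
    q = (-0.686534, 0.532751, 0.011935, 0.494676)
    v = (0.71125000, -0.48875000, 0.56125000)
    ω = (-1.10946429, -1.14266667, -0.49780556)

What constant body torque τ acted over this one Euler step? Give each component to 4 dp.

ω₁ − ω₀ = (-0.00946429, -0.04266667, 0.00219444)
gyro term ω₀×Iω₀ = (0.0165, -0.0220, 0.0121)
applied torque τ = (-0.0100, -0.1500, 0.0200)

τ = (-0.0100, -0.1500, 0.0200)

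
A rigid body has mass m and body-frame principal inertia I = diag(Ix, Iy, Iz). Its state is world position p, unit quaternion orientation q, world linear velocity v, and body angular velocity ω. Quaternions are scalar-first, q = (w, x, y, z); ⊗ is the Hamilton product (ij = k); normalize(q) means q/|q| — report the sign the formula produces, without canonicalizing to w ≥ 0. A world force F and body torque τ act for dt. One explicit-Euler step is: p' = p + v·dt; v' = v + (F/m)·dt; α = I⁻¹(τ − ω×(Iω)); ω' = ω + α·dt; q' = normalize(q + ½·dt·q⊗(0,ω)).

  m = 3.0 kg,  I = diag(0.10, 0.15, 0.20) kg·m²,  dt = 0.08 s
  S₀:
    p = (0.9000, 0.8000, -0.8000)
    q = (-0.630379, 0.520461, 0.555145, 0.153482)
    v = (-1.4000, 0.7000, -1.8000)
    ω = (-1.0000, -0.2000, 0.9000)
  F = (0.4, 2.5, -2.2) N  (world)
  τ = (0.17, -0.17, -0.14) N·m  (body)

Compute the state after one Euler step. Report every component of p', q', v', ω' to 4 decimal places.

p' = (0.7880, 0.8560, -0.9440)
q' = (-0.6097, 0.5661, 0.5345, 0.1486)
v' = (-1.3893, 0.7667, -1.8587)
ω' = (-0.8568, -0.3387, 0.8400)

a = (0.1333, 0.8333, -0.7333)
new position p' = (0.7880, 0.8560, -0.9440)
v' = v + a·dt = (-1.3893, 0.7667, -1.8587)
gyro term ω×Iω = (-0.0090, 0.0900, 0.0100)
angular accel α = (1.7900, -1.7333, -0.7500)
new body rate ω' = (-0.8568, -0.3387, 0.8400)
q⊗(0,ω) = (0.4933562, 1.1607059, -0.4958211, -0.1162883)
updated quaternion q' = (-0.6097, 0.5661, 0.5345, 0.1486)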